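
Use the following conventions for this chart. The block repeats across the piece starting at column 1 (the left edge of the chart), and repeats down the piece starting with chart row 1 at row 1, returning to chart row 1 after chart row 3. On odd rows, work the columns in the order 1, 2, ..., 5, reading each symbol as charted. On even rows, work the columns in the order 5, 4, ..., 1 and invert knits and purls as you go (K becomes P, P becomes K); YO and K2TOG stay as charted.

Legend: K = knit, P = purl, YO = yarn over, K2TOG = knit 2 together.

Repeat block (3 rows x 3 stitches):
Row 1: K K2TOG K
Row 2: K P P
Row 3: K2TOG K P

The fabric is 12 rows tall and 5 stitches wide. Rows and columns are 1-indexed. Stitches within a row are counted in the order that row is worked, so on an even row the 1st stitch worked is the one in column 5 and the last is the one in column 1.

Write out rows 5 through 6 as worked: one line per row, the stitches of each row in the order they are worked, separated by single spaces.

Row 5: chart row 2, RS - tile across columns 1-5 and work as-is.
Row 6: chart row 3, WS - tiled (columns 1-5): K2TOG K P K2TOG K; work from column 5 back to 1 with K<->P swapped.

== ROWS AS WORKED ==
K P P K P
P K2TOG K P K2TOG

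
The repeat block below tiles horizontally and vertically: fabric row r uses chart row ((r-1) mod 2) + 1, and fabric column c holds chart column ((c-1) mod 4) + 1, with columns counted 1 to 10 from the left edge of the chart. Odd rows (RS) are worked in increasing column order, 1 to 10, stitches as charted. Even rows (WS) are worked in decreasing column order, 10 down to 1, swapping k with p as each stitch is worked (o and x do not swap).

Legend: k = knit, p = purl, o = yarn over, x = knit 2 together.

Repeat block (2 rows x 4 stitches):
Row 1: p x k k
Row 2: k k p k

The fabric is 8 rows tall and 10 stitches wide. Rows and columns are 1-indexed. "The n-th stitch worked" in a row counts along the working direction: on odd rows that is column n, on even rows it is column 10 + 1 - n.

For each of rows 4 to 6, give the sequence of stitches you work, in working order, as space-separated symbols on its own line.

Row 4: chart row 2, WS - tiled (columns 1-10): k k p k k k p k k k; work from column 10 back to 1 with k<->p swapped.
Row 5: chart row 1, RS - tile across columns 1-10 and work as-is.
Row 6: chart row 2, WS - tiled (columns 1-10): k k p k k k p k k k; work from column 10 back to 1 with k<->p swapped.

Rows as worked:
p p p k p p p k p p
p x k k p x k k p x
p p p k p p p k p p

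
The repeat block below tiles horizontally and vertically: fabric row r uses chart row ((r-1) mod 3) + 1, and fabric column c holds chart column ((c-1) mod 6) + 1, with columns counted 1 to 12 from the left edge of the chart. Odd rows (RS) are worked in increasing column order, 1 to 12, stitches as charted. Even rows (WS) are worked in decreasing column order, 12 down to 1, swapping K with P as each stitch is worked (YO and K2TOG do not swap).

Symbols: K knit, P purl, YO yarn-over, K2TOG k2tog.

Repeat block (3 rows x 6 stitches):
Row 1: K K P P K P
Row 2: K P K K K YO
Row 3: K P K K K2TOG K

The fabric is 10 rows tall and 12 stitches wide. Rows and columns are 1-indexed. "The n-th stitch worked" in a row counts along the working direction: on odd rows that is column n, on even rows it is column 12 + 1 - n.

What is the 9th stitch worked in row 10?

For row 10: chart row = ((10-1) mod 3) + 1 = 1; this is a WS (even) row.
Chart row 1 tiled across columns 1-12: K K P P K P K K P P K P
WS row: flip the tiled sequence (start at column 12) and apply K<->P; YO and K2TOG stay.
Row 10 as worked: K P K K P P K P K K P P
Counting 9 along the worked row gives K.

Result:
K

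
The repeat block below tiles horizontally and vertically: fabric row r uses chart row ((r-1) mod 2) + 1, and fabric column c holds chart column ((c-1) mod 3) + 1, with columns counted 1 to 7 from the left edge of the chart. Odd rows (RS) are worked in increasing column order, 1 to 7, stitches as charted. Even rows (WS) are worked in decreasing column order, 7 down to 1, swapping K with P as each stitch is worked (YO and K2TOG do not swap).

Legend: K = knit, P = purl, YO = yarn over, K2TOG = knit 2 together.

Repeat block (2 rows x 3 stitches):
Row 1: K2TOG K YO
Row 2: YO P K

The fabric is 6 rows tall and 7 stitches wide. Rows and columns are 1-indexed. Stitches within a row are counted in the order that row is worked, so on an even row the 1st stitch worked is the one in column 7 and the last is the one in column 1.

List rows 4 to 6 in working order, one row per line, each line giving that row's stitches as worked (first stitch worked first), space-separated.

Row 4: chart row 2, WS - tiled (columns 1-7): YO P K YO P K YO; work from column 7 back to 1 with K<->P swapped.
Row 5: chart row 1, RS - tile across columns 1-7 and work as-is.
Row 6: chart row 2, WS - tiled (columns 1-7): YO P K YO P K YO; work from column 7 back to 1 with K<->P swapped.

Rows as worked:
YO P K YO P K YO
K2TOG K YO K2TOG K YO K2TOG
YO P K YO P K YO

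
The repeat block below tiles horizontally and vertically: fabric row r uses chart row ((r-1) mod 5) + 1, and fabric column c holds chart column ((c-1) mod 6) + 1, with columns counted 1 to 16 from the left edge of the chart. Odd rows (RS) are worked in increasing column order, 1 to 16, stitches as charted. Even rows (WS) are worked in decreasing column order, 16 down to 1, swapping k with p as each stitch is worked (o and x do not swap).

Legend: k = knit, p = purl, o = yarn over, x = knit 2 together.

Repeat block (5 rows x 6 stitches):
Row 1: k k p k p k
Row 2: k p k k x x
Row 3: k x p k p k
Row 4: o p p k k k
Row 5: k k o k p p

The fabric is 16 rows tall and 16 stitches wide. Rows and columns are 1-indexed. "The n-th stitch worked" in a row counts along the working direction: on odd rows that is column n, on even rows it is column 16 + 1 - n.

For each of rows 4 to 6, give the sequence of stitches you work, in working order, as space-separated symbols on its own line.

Result:
p k k o p p p k k o p p p k k o
k k o k p p k k o k p p k k o k
p k p p p k p k p p p k p k p p

Derivation:
Row 4: chart row 4, WS - tiled (columns 1-16): o p p k k k o p p k k k o p p k; work from column 16 back to 1 with k<->p swapped.
Row 5: chart row 5, RS - tile across columns 1-16 and work as-is.
Row 6: chart row 1, WS - tiled (columns 1-16): k k p k p k k k p k p k k k p k; work from column 16 back to 1 with k<->p swapped.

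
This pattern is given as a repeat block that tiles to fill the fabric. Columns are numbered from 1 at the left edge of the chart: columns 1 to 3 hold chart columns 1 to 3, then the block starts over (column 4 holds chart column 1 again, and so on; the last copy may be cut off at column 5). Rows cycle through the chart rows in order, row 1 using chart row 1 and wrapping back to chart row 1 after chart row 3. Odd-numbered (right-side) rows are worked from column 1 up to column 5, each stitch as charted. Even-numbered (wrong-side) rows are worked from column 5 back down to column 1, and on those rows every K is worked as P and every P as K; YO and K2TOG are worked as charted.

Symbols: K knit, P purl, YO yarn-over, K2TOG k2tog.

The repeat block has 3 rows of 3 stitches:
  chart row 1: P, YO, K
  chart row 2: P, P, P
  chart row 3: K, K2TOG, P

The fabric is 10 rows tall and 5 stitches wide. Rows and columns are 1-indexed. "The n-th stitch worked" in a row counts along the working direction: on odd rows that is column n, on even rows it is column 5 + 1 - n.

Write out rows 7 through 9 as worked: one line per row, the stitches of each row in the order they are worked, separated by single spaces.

Row 7: chart row 1, RS - tile across columns 1-5 and work as-is.
Row 8: chart row 2, WS - tiled (columns 1-5): P P P P P; work from column 5 back to 1 with K<->P swapped.
Row 9: chart row 3, RS - tile across columns 1-5 and work as-is.

Result:
P YO K P YO
K K K K K
K K2TOG P K K2TOG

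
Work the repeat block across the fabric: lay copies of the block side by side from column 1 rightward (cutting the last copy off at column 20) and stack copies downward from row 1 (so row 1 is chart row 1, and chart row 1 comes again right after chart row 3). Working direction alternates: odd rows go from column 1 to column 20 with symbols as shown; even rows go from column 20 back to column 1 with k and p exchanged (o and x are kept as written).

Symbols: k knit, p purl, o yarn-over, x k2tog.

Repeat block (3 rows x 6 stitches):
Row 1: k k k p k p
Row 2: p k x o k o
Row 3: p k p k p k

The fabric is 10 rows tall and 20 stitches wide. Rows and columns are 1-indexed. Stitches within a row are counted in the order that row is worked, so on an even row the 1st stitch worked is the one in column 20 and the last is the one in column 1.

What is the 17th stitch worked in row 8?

Row 8 uses chart row ((8-1) mod 3)+1 = 2. Row 8 is even, so WS.
Chart row 2 tiled across columns 1-20: p k x o k o p k x o k o p k x o k o p k
WS row: flip the tiled sequence (start at column 20) and apply k<->p; o and x stay.
Row 8 as worked: p k o p o x p k o p o x p k o p o x p k
Counting 17 along the worked row gives o.

Result:
o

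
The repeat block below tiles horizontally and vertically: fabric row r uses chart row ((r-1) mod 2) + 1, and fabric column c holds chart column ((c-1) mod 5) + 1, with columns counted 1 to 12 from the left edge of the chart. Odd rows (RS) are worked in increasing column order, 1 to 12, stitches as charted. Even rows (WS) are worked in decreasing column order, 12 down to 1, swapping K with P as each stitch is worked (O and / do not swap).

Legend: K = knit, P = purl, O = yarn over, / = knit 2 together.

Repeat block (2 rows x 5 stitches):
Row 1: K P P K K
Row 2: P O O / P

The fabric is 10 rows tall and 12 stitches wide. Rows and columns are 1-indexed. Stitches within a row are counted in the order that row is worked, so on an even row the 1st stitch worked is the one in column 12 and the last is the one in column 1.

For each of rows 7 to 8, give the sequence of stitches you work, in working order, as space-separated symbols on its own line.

Row 7: chart row 1, RS - tile across columns 1-12 and work as-is.
Row 8: chart row 2, WS - tiled (columns 1-12): P O O / P P O O / P P O; work from column 12 back to 1 with K<->P swapped.

== ROWS AS WORKED ==
K P P K K K P P K K K P
O K K / O O K K / O O K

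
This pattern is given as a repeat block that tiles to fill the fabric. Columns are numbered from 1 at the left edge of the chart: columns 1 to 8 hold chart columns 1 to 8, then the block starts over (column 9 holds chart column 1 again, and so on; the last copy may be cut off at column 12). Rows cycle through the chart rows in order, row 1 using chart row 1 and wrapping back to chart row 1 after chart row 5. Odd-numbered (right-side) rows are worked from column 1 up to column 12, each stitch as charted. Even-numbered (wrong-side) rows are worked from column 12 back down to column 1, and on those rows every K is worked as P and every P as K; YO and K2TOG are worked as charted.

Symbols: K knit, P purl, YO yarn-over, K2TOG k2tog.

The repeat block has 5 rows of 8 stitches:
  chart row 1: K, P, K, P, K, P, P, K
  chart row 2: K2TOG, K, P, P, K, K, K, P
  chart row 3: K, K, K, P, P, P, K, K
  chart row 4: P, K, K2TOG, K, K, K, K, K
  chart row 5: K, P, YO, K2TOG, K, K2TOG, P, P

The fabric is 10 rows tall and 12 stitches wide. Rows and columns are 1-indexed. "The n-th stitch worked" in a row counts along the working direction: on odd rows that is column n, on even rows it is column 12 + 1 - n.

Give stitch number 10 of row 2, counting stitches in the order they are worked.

For row 2: chart row = ((2-1) mod 5) + 1 = 2; this is a WS (even) row.
Chart row 2 tiled across columns 1-12: K2TOG K P P K K K P K2TOG K P P
WS: work from column 12 back to column 1 (reverse the tiled row), swapping K<->P (YO and K2TOG unchanged).
Row 2 as worked: K K P K2TOG K P P P K K P K2TOG
Counting 10 along the worked row gives K.

Stitch:
K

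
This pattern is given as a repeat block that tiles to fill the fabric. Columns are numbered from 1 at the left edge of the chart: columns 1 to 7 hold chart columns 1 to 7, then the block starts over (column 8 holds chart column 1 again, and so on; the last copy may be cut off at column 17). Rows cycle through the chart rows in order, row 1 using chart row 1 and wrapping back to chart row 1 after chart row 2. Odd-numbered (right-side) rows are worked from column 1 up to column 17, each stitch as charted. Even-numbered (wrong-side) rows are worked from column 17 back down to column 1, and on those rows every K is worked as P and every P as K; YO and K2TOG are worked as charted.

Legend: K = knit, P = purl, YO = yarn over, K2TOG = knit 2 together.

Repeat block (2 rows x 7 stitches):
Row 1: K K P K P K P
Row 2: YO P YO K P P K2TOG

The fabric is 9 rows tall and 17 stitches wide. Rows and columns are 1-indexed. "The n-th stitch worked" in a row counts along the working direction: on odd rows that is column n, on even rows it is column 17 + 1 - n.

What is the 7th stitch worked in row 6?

Result:
P

Derivation:
For row 6: chart row = ((6-1) mod 2) + 1 = 2; this is a WS (even) row.
Chart row 2 tiled across columns 1-17: YO P YO K P P K2TOG YO P YO K P P K2TOG YO P YO
WS row: flip the tiled sequence (start at column 17) and apply K<->P; YO and K2TOG stay.
Row 6 as worked: YO K YO K2TOG K K P YO K YO K2TOG K K P YO K YO
Stitch 7 in working order -> P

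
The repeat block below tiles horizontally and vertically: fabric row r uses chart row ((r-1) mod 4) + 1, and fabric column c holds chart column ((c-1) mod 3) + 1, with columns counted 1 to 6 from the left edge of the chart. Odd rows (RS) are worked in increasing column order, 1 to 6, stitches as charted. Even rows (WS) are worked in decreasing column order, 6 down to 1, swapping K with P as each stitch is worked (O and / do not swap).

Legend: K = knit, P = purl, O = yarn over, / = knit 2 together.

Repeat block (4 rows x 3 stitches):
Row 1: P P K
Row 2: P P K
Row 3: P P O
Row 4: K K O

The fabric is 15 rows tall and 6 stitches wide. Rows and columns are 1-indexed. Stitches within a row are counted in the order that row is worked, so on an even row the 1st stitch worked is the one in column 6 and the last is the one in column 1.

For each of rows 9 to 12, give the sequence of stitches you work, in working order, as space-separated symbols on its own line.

Row 9: chart row 1, RS - tile across columns 1-6 and work as-is.
Row 10: chart row 2, WS - tiled (columns 1-6): P P K P P K; work from column 6 back to 1 with K<->P swapped.
Row 11: chart row 3, RS - tile across columns 1-6 and work as-is.
Row 12: chart row 4, WS - tiled (columns 1-6): K K O K K O; work from column 6 back to 1 with K<->P swapped.

Rows as worked:
P P K P P K
P K K P K K
P P O P P O
O P P O P P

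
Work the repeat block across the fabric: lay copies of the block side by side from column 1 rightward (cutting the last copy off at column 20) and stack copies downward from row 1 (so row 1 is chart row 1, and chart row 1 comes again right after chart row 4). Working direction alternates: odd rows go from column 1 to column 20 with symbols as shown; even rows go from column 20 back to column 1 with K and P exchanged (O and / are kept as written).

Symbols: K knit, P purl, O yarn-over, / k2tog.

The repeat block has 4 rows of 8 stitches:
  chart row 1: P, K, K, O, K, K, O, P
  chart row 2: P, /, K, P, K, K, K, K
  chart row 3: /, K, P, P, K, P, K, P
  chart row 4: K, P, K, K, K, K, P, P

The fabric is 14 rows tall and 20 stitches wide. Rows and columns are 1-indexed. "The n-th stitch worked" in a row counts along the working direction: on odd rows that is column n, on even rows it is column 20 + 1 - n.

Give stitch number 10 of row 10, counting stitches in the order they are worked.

== STITCH ==
P

Derivation:
Row 10 uses chart row ((10-1) mod 4)+1 = 2. Row 10 is even, so WS.
Chart row 2 tiled across columns 1-20: P / K P K K K K P / K P K K K K P / K P
Wrong side: read the tiled row from column 20 down to 1 and exchange K with P (leave O, /).
Row 10 as worked: K P / K P P P P K P / K P P P P K P / K
The 10th stitch worked is P.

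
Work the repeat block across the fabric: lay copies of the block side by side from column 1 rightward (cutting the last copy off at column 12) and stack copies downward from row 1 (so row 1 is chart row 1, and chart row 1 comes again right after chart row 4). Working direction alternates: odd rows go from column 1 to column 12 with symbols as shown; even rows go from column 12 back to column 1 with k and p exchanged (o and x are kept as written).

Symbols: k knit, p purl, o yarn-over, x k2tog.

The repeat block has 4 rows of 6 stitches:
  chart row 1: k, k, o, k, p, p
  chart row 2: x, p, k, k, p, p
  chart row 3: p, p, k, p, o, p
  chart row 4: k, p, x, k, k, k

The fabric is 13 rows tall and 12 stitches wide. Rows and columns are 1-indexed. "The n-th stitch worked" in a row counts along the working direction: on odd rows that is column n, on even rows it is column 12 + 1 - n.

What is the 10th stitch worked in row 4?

For row 4: chart row = ((4-1) mod 4) + 1 = 4; this is a WS (even) row.
Chart row 4 tiled across columns 1-12: k p x k k k k p x k k k
WS row: flip the tiled sequence (start at column 12) and apply k<->p; o and x stay.
Row 4 as worked: p p p x k p p p p x k p
Counting 10 along the worked row gives x.

Result:
x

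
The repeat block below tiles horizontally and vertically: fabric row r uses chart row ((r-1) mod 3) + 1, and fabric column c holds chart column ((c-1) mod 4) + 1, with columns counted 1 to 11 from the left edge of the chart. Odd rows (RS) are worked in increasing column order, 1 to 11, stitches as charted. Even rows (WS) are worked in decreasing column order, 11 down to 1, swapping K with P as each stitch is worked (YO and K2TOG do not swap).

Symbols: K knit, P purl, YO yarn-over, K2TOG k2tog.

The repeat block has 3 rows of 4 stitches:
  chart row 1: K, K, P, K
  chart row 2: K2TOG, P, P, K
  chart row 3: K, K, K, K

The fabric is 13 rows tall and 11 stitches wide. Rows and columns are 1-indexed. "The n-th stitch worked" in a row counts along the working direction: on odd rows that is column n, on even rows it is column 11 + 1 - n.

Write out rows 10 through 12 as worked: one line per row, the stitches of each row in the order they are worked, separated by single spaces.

Rows as worked:
K P P P K P P P K P P
K2TOG P P K K2TOG P P K K2TOG P P
P P P P P P P P P P P

Derivation:
Row 10: chart row 1, WS - tiled (columns 1-11): K K P K K K P K K K P; work from column 11 back to 1 with K<->P swapped.
Row 11: chart row 2, RS - tile across columns 1-11 and work as-is.
Row 12: chart row 3, WS - tiled (columns 1-11): K K K K K K K K K K K; work from column 11 back to 1 with K<->P swapped.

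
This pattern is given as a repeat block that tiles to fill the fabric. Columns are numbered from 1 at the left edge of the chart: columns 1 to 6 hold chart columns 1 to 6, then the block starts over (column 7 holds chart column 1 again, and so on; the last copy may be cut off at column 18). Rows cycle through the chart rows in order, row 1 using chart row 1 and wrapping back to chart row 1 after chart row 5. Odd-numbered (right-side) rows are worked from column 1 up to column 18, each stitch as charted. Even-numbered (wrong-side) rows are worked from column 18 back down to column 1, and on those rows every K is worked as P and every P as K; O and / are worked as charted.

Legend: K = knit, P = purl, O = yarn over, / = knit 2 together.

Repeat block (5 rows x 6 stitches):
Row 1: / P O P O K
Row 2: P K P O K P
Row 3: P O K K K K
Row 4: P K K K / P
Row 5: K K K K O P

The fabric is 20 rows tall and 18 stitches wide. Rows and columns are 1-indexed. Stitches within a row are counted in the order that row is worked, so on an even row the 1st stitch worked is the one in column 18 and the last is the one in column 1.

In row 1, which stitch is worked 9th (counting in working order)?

For row 1: chart row = ((1-1) mod 5) + 1 = 1; this is a RS (odd) row.
Chart row 1 tiled across columns 1-18: / P O P O K / P O P O K / P O P O K
RS row: no reversal, no swap; stitch n worked = column n.
Stitch 9 in working order -> O

== STITCH ==
O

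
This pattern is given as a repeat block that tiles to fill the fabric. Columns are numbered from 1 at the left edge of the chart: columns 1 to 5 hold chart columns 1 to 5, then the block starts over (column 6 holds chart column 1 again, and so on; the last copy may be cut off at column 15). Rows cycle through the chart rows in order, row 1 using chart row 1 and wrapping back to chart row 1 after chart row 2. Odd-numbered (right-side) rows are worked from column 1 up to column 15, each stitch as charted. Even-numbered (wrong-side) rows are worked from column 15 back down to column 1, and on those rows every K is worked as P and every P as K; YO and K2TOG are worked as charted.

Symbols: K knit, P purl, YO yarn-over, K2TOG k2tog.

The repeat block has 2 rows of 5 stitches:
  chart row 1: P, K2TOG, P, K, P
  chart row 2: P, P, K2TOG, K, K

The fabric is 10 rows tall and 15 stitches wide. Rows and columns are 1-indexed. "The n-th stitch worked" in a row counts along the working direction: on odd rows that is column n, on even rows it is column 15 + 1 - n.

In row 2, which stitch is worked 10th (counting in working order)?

Row 2: (2-1) mod 2 = 1, so use chart row 2. Even row -> WS.
Chart row 2 tiled across columns 1-15: P P K2TOG K K P P K2TOG K K P P K2TOG K K
Wrong side: read the tiled row from column 15 down to 1 and exchange K with P (leave YO, K2TOG).
Row 2 as worked: P P K2TOG K K P P K2TOG K K P P K2TOG K K
Stitch 10 in working order -> K

Result:
K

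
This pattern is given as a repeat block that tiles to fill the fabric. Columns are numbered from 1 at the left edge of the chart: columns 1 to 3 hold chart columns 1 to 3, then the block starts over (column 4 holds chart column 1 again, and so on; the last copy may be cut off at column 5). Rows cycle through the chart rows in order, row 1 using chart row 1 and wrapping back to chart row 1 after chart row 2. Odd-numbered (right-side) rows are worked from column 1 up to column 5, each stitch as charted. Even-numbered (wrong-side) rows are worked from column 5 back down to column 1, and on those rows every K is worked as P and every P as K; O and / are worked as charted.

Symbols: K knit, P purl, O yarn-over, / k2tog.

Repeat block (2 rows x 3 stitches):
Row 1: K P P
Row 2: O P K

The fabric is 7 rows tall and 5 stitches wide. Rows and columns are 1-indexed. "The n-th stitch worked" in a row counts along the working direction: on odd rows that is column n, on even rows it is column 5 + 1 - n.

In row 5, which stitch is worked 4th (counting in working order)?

Row 5 uses chart row ((5-1) mod 2)+1 = 1. Row 5 is odd, so RS.
Chart row 1 tiled across columns 1-5: K P P K P
RS row: no reversal, no swap; stitch n worked = column n.
Counting 4 along the worked row gives K.

== STITCH ==
K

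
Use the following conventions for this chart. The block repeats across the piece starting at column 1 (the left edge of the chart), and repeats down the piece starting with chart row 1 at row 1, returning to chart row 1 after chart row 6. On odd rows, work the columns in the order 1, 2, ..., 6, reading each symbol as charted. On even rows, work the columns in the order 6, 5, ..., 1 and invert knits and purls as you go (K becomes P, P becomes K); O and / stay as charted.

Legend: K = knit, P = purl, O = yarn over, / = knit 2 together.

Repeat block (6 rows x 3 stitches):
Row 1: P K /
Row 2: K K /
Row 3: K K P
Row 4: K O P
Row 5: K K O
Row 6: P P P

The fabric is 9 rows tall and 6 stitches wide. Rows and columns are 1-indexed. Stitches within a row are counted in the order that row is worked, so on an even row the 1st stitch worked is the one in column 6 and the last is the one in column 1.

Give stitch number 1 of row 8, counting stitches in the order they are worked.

For row 8: chart row = ((8-1) mod 6) + 1 = 2; this is a WS (even) row.
Chart row 2 tiled across columns 1-6: K K / K K /
WS row: flip the tiled sequence (start at column 6) and apply K<->P; O and / stay.
Row 8 as worked: / P P / P P
The 1st stitch worked is /.

== STITCH ==
/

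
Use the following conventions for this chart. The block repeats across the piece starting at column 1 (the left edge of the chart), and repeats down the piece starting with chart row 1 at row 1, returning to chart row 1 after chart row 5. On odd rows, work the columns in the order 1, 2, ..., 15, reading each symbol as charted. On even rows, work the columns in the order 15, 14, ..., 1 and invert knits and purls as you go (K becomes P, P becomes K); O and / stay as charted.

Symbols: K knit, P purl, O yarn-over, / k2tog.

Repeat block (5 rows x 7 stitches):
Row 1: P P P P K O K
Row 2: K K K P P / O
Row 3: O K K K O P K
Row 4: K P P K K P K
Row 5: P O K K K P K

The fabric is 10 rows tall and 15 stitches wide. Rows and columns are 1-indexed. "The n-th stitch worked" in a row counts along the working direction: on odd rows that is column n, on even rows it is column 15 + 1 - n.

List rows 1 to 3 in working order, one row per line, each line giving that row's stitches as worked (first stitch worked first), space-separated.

Row 1: chart row 1, RS - tile across columns 1-15 and work as-is.
Row 2: chart row 2, WS - tiled (columns 1-15): K K K P P / O K K K P P / O K; work from column 15 back to 1 with K<->P swapped.
Row 3: chart row 3, RS - tile across columns 1-15 and work as-is.

== ROWS AS WORKED ==
P P P P K O K P P P P K O K P
P O / K K P P P O / K K P P P
O K K K O P K O K K K O P K O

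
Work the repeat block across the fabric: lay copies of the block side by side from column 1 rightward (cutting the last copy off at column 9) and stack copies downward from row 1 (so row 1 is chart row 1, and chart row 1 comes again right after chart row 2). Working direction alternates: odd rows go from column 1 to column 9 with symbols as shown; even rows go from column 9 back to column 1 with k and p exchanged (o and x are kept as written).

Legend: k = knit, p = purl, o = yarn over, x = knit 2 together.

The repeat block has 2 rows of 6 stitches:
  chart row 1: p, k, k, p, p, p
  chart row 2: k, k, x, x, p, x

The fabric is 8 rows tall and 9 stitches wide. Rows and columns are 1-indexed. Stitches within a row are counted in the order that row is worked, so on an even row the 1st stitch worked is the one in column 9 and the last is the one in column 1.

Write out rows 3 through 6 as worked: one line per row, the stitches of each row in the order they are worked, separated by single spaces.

Row 3: chart row 1, RS - tile across columns 1-9 and work as-is.
Row 4: chart row 2, WS - tiled (columns 1-9): k k x x p x k k x; work from column 9 back to 1 with k<->p swapped.
Row 5: chart row 1, RS - tile across columns 1-9 and work as-is.
Row 6: chart row 2, WS - tiled (columns 1-9): k k x x p x k k x; work from column 9 back to 1 with k<->p swapped.

Result:
p k k p p p p k k
x p p x k x x p p
p k k p p p p k k
x p p x k x x p p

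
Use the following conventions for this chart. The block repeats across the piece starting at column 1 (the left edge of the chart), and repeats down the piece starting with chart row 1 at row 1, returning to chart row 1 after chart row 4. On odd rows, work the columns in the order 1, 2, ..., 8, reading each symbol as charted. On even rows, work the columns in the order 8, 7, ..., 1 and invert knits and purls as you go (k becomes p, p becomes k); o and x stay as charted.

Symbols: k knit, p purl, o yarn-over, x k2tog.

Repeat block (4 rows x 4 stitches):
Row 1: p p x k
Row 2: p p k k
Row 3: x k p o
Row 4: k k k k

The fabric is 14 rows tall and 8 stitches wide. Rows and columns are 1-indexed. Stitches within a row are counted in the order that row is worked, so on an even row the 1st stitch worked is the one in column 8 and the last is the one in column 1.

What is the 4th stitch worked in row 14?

Result:
k

Derivation:
Row 14: (14-1) mod 4 = 1, so use chart row 2. Even row -> WS.
Chart row 2 tiled across columns 1-8: p p k k p p k k
Wrong side: read the tiled row from column 8 down to 1 and exchange k with p (leave o, x).
Row 14 as worked: p p k k p p k k
Stitch 4 in working order -> k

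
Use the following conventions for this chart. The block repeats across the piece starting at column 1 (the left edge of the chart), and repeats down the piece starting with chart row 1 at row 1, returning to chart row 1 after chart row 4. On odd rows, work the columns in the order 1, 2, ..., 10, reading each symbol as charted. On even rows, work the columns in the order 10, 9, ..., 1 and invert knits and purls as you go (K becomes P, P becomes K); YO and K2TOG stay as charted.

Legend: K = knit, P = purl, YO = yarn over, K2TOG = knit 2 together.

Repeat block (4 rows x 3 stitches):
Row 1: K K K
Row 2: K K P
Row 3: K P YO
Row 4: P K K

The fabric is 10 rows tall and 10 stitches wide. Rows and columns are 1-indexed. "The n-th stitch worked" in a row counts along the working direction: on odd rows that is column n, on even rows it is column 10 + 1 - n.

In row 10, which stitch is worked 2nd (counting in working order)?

For row 10: chart row = ((10-1) mod 4) + 1 = 2; this is a WS (even) row.
Chart row 2 tiled across columns 1-10: K K P K K P K K P K
Wrong side: read the tiled row from column 10 down to 1 and exchange K with P (leave YO, K2TOG).
Row 10 as worked: P K P P K P P K P P
Stitch 2 in working order -> K

Result:
K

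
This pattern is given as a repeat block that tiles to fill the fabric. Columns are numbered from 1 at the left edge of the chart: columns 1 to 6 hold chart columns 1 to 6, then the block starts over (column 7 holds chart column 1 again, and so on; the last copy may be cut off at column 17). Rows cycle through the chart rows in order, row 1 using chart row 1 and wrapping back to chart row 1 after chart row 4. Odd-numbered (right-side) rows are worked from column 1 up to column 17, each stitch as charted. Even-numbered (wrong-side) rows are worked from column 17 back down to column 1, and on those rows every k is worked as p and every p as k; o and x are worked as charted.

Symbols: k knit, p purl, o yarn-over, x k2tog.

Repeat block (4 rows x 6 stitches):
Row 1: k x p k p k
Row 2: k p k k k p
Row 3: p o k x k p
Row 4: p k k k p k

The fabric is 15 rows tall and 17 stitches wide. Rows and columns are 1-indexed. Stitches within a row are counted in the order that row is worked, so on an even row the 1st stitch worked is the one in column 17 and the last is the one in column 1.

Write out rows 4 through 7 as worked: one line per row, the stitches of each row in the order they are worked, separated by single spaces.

== ROWS AS WORKED ==
k p p p k p k p p p k p k p p p k
k x p k p k k x p k p k k x p k p
p p p k p k p p p k p k p p p k p
p o k x k p p o k x k p p o k x k

Derivation:
Row 4: chart row 4, WS - tiled (columns 1-17): p k k k p k p k k k p k p k k k p; work from column 17 back to 1 with k<->p swapped.
Row 5: chart row 1, RS - tile across columns 1-17 and work as-is.
Row 6: chart row 2, WS - tiled (columns 1-17): k p k k k p k p k k k p k p k k k; work from column 17 back to 1 with k<->p swapped.
Row 7: chart row 3, RS - tile across columns 1-17 and work as-is.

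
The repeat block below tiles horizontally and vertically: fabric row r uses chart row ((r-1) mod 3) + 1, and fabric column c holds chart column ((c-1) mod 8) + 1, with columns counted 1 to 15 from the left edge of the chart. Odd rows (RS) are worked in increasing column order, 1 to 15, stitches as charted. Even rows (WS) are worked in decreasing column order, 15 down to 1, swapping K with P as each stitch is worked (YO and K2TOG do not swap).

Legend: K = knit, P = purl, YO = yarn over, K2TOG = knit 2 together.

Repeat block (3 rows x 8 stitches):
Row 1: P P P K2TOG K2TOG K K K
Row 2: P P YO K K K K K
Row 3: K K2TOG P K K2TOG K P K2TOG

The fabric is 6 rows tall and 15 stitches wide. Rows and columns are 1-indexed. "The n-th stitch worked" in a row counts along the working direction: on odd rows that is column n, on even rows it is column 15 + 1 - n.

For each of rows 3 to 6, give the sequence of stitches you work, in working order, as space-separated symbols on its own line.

Row 3: chart row 3, RS - tile across columns 1-15 and work as-is.
Row 4: chart row 1, WS - tiled (columns 1-15): P P P K2TOG K2TOG K K K P P P K2TOG K2TOG K K; work from column 15 back to 1 with K<->P swapped.
Row 5: chart row 2, RS - tile across columns 1-15 and work as-is.
Row 6: chart row 3, WS - tiled (columns 1-15): K K2TOG P K K2TOG K P K2TOG K K2TOG P K K2TOG K P; work from column 15 back to 1 with K<->P swapped.

Rows as worked:
K K2TOG P K K2TOG K P K2TOG K K2TOG P K K2TOG K P
P P K2TOG K2TOG K K K P P P K2TOG K2TOG K K K
P P YO K K K K K P P YO K K K K
K P K2TOG P K K2TOG P K2TOG K P K2TOG P K K2TOG P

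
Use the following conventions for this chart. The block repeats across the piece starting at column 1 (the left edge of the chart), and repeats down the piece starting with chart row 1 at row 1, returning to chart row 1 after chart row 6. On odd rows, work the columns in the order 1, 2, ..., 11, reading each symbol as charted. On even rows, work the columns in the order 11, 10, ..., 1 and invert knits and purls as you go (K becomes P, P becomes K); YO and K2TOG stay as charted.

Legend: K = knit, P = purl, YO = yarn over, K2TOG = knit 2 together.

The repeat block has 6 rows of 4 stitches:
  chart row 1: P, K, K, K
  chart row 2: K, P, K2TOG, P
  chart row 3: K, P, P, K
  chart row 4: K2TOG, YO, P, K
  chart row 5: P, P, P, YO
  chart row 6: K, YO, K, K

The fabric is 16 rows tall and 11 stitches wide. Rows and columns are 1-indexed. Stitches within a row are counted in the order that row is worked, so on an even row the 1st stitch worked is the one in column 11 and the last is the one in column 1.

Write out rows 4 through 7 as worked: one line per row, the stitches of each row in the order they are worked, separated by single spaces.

== ROWS AS WORKED ==
K YO K2TOG P K YO K2TOG P K YO K2TOG
P P P YO P P P YO P P P
P YO P P P YO P P P YO P
P K K K P K K K P K K

Derivation:
Row 4: chart row 4, WS - tiled (columns 1-11): K2TOG YO P K K2TOG YO P K K2TOG YO P; work from column 11 back to 1 with K<->P swapped.
Row 5: chart row 5, RS - tile across columns 1-11 and work as-is.
Row 6: chart row 6, WS - tiled (columns 1-11): K YO K K K YO K K K YO K; work from column 11 back to 1 with K<->P swapped.
Row 7: chart row 1, RS - tile across columns 1-11 and work as-is.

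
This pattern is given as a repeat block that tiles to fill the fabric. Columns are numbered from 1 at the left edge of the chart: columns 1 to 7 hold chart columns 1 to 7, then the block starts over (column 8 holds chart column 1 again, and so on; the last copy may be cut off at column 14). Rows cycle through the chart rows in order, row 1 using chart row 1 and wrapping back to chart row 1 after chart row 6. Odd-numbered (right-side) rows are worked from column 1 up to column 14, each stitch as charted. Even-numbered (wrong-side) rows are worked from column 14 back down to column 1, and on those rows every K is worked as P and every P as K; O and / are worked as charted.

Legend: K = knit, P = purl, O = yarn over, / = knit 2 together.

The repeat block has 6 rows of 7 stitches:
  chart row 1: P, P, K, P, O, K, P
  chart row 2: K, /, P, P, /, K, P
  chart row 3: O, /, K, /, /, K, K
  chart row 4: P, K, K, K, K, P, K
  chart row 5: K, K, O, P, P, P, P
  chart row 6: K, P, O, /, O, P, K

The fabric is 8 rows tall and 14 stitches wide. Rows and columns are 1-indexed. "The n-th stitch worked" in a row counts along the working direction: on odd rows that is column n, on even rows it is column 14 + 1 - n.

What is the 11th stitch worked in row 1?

Stitch:
P

Derivation:
Row 1 uses chart row ((1-1) mod 6)+1 = 1. Row 1 is odd, so RS.
Chart row 1 tiled across columns 1-14: P P K P O K P P P K P O K P
Right side: take the tiled row as-is (worked left to right from column 1).
The 11th stitch worked is P.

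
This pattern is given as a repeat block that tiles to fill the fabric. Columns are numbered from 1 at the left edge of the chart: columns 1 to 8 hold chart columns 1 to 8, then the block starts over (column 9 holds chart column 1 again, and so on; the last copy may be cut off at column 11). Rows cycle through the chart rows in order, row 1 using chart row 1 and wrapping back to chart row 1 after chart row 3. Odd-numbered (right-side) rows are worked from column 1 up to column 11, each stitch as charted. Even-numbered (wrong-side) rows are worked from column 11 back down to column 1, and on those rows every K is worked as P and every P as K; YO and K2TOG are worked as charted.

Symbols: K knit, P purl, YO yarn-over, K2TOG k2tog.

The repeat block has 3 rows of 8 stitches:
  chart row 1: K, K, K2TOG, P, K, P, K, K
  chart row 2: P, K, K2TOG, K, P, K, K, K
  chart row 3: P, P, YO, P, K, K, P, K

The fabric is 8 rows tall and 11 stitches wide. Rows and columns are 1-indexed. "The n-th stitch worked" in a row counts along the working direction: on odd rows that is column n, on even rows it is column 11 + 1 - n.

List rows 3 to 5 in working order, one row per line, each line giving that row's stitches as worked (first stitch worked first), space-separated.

Row 3: chart row 3, RS - tile across columns 1-11 and work as-is.
Row 4: chart row 1, WS - tiled (columns 1-11): K K K2TOG P K P K K K K K2TOG; work from column 11 back to 1 with K<->P swapped.
Row 5: chart row 2, RS - tile across columns 1-11 and work as-is.

Result:
P P YO P K K P K P P YO
K2TOG P P P P K P K K2TOG P P
P K K2TOG K P K K K P K K2TOG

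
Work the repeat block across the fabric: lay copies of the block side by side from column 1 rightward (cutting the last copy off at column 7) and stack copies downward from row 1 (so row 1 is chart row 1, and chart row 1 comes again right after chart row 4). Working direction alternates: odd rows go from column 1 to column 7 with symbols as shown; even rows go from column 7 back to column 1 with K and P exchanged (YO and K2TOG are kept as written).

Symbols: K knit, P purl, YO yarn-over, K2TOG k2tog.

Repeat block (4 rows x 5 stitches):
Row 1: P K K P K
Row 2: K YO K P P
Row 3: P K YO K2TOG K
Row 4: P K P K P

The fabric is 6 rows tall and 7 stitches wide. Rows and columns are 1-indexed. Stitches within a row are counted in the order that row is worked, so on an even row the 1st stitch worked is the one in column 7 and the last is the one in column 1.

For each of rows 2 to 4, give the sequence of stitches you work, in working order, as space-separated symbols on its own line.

Row 2: chart row 2, WS - tiled (columns 1-7): K YO K P P K YO; work from column 7 back to 1 with K<->P swapped.
Row 3: chart row 3, RS - tile across columns 1-7 and work as-is.
Row 4: chart row 4, WS - tiled (columns 1-7): P K P K P P K; work from column 7 back to 1 with K<->P swapped.

Rows as worked:
YO P K K P YO P
P K YO K2TOG K P K
P K K P K P K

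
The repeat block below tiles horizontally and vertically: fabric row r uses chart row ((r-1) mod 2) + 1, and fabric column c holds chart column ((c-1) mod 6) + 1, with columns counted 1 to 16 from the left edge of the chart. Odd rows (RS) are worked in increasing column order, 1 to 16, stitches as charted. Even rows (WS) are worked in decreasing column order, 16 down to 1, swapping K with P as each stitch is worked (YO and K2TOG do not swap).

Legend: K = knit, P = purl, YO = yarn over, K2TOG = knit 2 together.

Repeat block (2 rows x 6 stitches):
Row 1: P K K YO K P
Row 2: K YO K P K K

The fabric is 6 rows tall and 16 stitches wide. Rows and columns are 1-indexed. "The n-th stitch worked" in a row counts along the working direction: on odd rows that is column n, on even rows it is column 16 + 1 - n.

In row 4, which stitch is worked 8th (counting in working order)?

Stitch:
P

Derivation:
For row 4: chart row = ((4-1) mod 2) + 1 = 2; this is a WS (even) row.
Chart row 2 tiled across columns 1-16: K YO K P K K K YO K P K K K YO K P
WS row: flip the tiled sequence (start at column 16) and apply K<->P; YO and K2TOG stay.
Row 4 as worked: K P YO P P P K P YO P P P K P YO P
Counting 8 along the worked row gives P.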